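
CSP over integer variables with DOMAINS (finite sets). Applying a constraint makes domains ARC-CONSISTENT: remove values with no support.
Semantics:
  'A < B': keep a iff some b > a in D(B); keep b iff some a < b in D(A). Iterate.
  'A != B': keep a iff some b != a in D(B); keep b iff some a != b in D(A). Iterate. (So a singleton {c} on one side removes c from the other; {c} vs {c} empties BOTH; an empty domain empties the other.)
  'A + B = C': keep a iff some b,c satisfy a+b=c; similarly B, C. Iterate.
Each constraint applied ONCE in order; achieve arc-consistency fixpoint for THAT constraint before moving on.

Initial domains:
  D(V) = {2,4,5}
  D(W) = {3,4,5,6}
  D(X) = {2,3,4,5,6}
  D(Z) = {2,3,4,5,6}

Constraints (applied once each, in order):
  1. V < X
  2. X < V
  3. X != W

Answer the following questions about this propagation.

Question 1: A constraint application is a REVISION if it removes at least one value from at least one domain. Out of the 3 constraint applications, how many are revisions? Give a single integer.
Answer: 2

Derivation:
Constraint 1 (V < X) on D(V)={2,4,5} D(X)={2,3,4,5,6}: X {2,3,4,5,6}->{3,4,5,6} => REVISION
Constraint 2 (X < V) on D(X)={3,4,5,6} D(V)={2,4,5}: X {3,4,5,6}->{3,4}; V {2,4,5}->{4,5} => REVISION
Constraint 3 (X != W) on D(X)={3,4} D(W)={3,4,5,6}: no change => not a revision
Total revisions = 2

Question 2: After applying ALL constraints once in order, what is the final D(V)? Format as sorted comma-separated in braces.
Constraint 1 (V < X) on D(V)={2,4,5} D(X)={2,3,4,5,6}: X {2,3,4,5,6}->{3,4,5,6}
Constraint 2 (X < V) on D(X)={3,4,5,6} D(V)={2,4,5}: X {3,4,5,6}->{3,4}; V {2,4,5}->{4,5}
Constraint 3 (X != W) on D(X)={3,4} D(W)={3,4,5,6}: no change
So after all 3 constraints: D(V) = {4,5}

Answer: {4,5}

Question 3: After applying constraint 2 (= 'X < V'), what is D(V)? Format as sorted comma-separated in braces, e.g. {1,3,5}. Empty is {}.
Constraint 1 (V < X) on D(V)={2,4,5} D(X)={2,3,4,5,6}: X {2,3,4,5,6}->{3,4,5,6}
Constraint 2 (X < V) on D(X)={3,4,5,6} D(V)={2,4,5}: X {3,4,5,6}->{3,4}; V {2,4,5}->{4,5}
So after constraint 2: D(V) = {4,5}

Answer: {4,5}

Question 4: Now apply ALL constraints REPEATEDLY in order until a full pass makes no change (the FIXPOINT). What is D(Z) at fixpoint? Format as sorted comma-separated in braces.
Answer: {2,3,4,5,6}

Derivation:
pass 0 (initial): D(Z)={2,3,4,5,6}
pass 1: V {2,4,5}->{4,5}; X {2,3,4,5,6}->{3,4}
pass 2: V {4,5}->{}; W {3,4,5,6}->{}; X {3,4}->{}
pass 3: no change
Fixpoint after 3 passes: D(Z) = {2,3,4,5,6}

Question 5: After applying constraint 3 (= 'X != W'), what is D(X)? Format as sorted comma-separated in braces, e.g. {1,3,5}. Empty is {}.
Constraint 1 (V < X) on D(V)={2,4,5} D(X)={2,3,4,5,6}: X {2,3,4,5,6}->{3,4,5,6}
Constraint 2 (X < V) on D(X)={3,4,5,6} D(V)={2,4,5}: X {3,4,5,6}->{3,4}; V {2,4,5}->{4,5}
Constraint 3 (X != W) on D(X)={3,4} D(W)={3,4,5,6}: no change
So after constraint 3: D(X) = {3,4}

Answer: {3,4}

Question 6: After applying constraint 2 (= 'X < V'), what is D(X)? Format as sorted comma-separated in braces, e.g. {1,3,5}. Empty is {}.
Answer: {3,4}

Derivation:
Constraint 1 (V < X) on D(V)={2,4,5} D(X)={2,3,4,5,6}: X {2,3,4,5,6}->{3,4,5,6}
Constraint 2 (X < V) on D(X)={3,4,5,6} D(V)={2,4,5}: X {3,4,5,6}->{3,4}; V {2,4,5}->{4,5}
So after constraint 2: D(X) = {3,4}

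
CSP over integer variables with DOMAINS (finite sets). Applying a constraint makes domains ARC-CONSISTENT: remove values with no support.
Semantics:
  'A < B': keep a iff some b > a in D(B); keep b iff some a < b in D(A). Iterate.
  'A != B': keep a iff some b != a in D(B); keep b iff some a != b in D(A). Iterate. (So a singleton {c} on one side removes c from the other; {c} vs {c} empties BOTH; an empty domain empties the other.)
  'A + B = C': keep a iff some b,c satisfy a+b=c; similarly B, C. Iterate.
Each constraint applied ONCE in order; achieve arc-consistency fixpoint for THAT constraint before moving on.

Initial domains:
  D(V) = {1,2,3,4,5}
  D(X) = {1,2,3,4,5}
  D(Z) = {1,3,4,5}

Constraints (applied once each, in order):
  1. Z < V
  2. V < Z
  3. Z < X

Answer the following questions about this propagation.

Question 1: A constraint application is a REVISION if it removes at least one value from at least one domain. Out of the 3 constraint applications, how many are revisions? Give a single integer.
Answer: 3

Derivation:
Constraint 1 (Z < V) on D(Z)={1,3,4,5} D(V)={1,2,3,4,5}: Z {1,3,4,5}->{1,3,4}; V {1,2,3,4,5}->{2,3,4,5} => REVISION
Constraint 2 (V < Z) on D(V)={2,3,4,5} D(Z)={1,3,4}: V {2,3,4,5}->{2,3}; Z {1,3,4}->{3,4} => REVISION
Constraint 3 (Z < X) on D(Z)={3,4} D(X)={1,2,3,4,5}: X {1,2,3,4,5}->{4,5} => REVISION
Total revisions = 3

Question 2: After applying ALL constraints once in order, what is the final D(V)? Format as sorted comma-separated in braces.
Constraint 1 (Z < V) on D(Z)={1,3,4,5} D(V)={1,2,3,4,5}: Z {1,3,4,5}->{1,3,4}; V {1,2,3,4,5}->{2,3,4,5}
Constraint 2 (V < Z) on D(V)={2,3,4,5} D(Z)={1,3,4}: V {2,3,4,5}->{2,3}; Z {1,3,4}->{3,4}
Constraint 3 (Z < X) on D(Z)={3,4} D(X)={1,2,3,4,5}: X {1,2,3,4,5}->{4,5}
So after all 3 constraints: D(V) = {2,3}

Answer: {2,3}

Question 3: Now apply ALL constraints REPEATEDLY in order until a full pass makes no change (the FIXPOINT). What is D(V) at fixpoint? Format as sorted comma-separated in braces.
pass 0 (initial): D(V)={1,2,3,4,5}
pass 1: V {1,2,3,4,5}->{2,3}; X {1,2,3,4,5}->{4,5}; Z {1,3,4,5}->{3,4}
pass 2: V {2,3}->{}; X {4,5}->{}; Z {3,4}->{}
pass 3: no change
Fixpoint after 3 passes: D(V) = {}

Answer: {}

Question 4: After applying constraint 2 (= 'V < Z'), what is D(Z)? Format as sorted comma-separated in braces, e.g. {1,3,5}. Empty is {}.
Answer: {3,4}

Derivation:
Constraint 1 (Z < V) on D(Z)={1,3,4,5} D(V)={1,2,3,4,5}: Z {1,3,4,5}->{1,3,4}; V {1,2,3,4,5}->{2,3,4,5}
Constraint 2 (V < Z) on D(V)={2,3,4,5} D(Z)={1,3,4}: V {2,3,4,5}->{2,3}; Z {1,3,4}->{3,4}
So after constraint 2: D(Z) = {3,4}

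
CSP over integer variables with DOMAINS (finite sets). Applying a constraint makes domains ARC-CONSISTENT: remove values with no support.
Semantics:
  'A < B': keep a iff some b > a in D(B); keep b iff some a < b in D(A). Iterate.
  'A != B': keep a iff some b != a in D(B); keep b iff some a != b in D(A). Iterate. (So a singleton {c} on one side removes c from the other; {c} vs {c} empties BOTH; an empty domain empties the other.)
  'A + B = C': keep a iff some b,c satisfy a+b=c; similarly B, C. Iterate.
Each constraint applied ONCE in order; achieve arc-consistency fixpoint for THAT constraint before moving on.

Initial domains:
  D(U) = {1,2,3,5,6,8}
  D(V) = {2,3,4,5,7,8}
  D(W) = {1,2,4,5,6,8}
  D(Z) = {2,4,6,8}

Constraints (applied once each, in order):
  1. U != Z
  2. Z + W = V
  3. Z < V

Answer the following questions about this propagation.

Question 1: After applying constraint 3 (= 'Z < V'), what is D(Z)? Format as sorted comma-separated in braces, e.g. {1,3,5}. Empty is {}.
Constraint 1 (U != Z) on D(U)={1,2,3,5,6,8} D(Z)={2,4,6,8}: no change
Constraint 2 (Z + W = V) on D(Z)={2,4,6,8} D(W)={1,2,4,5,6,8} D(V)={2,3,4,5,7,8}: Z {2,4,6,8}->{2,4,6}; W {1,2,4,5,6,8}->{1,2,4,5,6}; V {2,3,4,5,7,8}->{3,4,5,7,8}
Constraint 3 (Z < V) on D(Z)={2,4,6} D(V)={3,4,5,7,8}: no change
So after constraint 3: D(Z) = {2,4,6}

Answer: {2,4,6}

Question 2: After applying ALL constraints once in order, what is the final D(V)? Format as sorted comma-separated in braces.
Answer: {3,4,5,7,8}

Derivation:
Constraint 1 (U != Z) on D(U)={1,2,3,5,6,8} D(Z)={2,4,6,8}: no change
Constraint 2 (Z + W = V) on D(Z)={2,4,6,8} D(W)={1,2,4,5,6,8} D(V)={2,3,4,5,7,8}: Z {2,4,6,8}->{2,4,6}; W {1,2,4,5,6,8}->{1,2,4,5,6}; V {2,3,4,5,7,8}->{3,4,5,7,8}
Constraint 3 (Z < V) on D(Z)={2,4,6} D(V)={3,4,5,7,8}: no change
So after all 3 constraints: D(V) = {3,4,5,7,8}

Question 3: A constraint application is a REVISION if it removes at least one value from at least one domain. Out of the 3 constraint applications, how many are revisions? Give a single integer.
Answer: 1

Derivation:
Constraint 1 (U != Z) on D(U)={1,2,3,5,6,8} D(Z)={2,4,6,8}: no change => not a revision
Constraint 2 (Z + W = V) on D(Z)={2,4,6,8} D(W)={1,2,4,5,6,8} D(V)={2,3,4,5,7,8}: Z {2,4,6,8}->{2,4,6}; W {1,2,4,5,6,8}->{1,2,4,5,6}; V {2,3,4,5,7,8}->{3,4,5,7,8} => REVISION
Constraint 3 (Z < V) on D(Z)={2,4,6} D(V)={3,4,5,7,8}: no change => not a revision
Total revisions = 1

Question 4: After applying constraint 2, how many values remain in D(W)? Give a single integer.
Constraint 1 (U != Z) on D(U)={1,2,3,5,6,8} D(Z)={2,4,6,8}: no change
Constraint 2 (Z + W = V) on D(Z)={2,4,6,8} D(W)={1,2,4,5,6,8} D(V)={2,3,4,5,7,8}: Z {2,4,6,8}->{2,4,6}; W {1,2,4,5,6,8}->{1,2,4,5,6}; V {2,3,4,5,7,8}->{3,4,5,7,8}
So after constraint 2: D(W)={1,2,4,5,6}, size = 5

Answer: 5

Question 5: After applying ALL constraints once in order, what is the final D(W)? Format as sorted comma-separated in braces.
Constraint 1 (U != Z) on D(U)={1,2,3,5,6,8} D(Z)={2,4,6,8}: no change
Constraint 2 (Z + W = V) on D(Z)={2,4,6,8} D(W)={1,2,4,5,6,8} D(V)={2,3,4,5,7,8}: Z {2,4,6,8}->{2,4,6}; W {1,2,4,5,6,8}->{1,2,4,5,6}; V {2,3,4,5,7,8}->{3,4,5,7,8}
Constraint 3 (Z < V) on D(Z)={2,4,6} D(V)={3,4,5,7,8}: no change
So after all 3 constraints: D(W) = {1,2,4,5,6}

Answer: {1,2,4,5,6}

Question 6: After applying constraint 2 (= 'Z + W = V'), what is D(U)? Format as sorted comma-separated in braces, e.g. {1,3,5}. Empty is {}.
Answer: {1,2,3,5,6,8}

Derivation:
Constraint 1 (U != Z) on D(U)={1,2,3,5,6,8} D(Z)={2,4,6,8}: no change
Constraint 2 (Z + W = V) on D(Z)={2,4,6,8} D(W)={1,2,4,5,6,8} D(V)={2,3,4,5,7,8}: Z {2,4,6,8}->{2,4,6}; W {1,2,4,5,6,8}->{1,2,4,5,6}; V {2,3,4,5,7,8}->{3,4,5,7,8}
So after constraint 2: D(U) = {1,2,3,5,6,8}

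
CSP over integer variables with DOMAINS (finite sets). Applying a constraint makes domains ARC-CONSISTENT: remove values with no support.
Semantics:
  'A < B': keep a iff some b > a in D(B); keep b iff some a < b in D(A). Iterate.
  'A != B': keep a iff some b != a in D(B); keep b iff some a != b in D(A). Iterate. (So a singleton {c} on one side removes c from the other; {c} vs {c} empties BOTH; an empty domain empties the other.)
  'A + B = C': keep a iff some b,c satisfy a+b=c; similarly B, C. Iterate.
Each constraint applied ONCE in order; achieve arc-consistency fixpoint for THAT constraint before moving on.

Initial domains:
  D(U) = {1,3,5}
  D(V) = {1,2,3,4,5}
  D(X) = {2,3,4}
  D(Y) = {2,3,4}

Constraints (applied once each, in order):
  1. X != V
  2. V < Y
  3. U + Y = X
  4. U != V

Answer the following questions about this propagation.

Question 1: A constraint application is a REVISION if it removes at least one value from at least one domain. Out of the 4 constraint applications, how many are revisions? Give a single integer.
Answer: 3

Derivation:
Constraint 1 (X != V) on D(X)={2,3,4} D(V)={1,2,3,4,5}: no change => not a revision
Constraint 2 (V < Y) on D(V)={1,2,3,4,5} D(Y)={2,3,4}: V {1,2,3,4,5}->{1,2,3} => REVISION
Constraint 3 (U + Y = X) on D(U)={1,3,5} D(Y)={2,3,4} D(X)={2,3,4}: U {1,3,5}->{1}; Y {2,3,4}->{2,3}; X {2,3,4}->{3,4} => REVISION
Constraint 4 (U != V) on D(U)={1} D(V)={1,2,3}: V {1,2,3}->{2,3} => REVISION
Total revisions = 3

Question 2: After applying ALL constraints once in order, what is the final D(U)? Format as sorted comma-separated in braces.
Answer: {1}

Derivation:
Constraint 1 (X != V) on D(X)={2,3,4} D(V)={1,2,3,4,5}: no change
Constraint 2 (V < Y) on D(V)={1,2,3,4,5} D(Y)={2,3,4}: V {1,2,3,4,5}->{1,2,3}
Constraint 3 (U + Y = X) on D(U)={1,3,5} D(Y)={2,3,4} D(X)={2,3,4}: U {1,3,5}->{1}; Y {2,3,4}->{2,3}; X {2,3,4}->{3,4}
Constraint 4 (U != V) on D(U)={1} D(V)={1,2,3}: V {1,2,3}->{2,3}
So after all 4 constraints: D(U) = {1}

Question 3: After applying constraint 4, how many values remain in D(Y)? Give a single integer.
Answer: 2

Derivation:
Constraint 1 (X != V) on D(X)={2,3,4} D(V)={1,2,3,4,5}: no change
Constraint 2 (V < Y) on D(V)={1,2,3,4,5} D(Y)={2,3,4}: V {1,2,3,4,5}->{1,2,3}
Constraint 3 (U + Y = X) on D(U)={1,3,5} D(Y)={2,3,4} D(X)={2,3,4}: U {1,3,5}->{1}; Y {2,3,4}->{2,3}; X {2,3,4}->{3,4}
Constraint 4 (U != V) on D(U)={1} D(V)={1,2,3}: V {1,2,3}->{2,3}
So after constraint 4: D(Y)={2,3}, size = 2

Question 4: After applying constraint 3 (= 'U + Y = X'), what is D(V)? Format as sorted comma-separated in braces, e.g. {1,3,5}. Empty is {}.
Answer: {1,2,3}

Derivation:
Constraint 1 (X != V) on D(X)={2,3,4} D(V)={1,2,3,4,5}: no change
Constraint 2 (V < Y) on D(V)={1,2,3,4,5} D(Y)={2,3,4}: V {1,2,3,4,5}->{1,2,3}
Constraint 3 (U + Y = X) on D(U)={1,3,5} D(Y)={2,3,4} D(X)={2,3,4}: U {1,3,5}->{1}; Y {2,3,4}->{2,3}; X {2,3,4}->{3,4}
So after constraint 3: D(V) = {1,2,3}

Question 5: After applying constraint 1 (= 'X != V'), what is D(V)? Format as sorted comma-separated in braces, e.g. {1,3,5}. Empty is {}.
Constraint 1 (X != V) on D(X)={2,3,4} D(V)={1,2,3,4,5}: no change
So after constraint 1: D(V) = {1,2,3,4,5}

Answer: {1,2,3,4,5}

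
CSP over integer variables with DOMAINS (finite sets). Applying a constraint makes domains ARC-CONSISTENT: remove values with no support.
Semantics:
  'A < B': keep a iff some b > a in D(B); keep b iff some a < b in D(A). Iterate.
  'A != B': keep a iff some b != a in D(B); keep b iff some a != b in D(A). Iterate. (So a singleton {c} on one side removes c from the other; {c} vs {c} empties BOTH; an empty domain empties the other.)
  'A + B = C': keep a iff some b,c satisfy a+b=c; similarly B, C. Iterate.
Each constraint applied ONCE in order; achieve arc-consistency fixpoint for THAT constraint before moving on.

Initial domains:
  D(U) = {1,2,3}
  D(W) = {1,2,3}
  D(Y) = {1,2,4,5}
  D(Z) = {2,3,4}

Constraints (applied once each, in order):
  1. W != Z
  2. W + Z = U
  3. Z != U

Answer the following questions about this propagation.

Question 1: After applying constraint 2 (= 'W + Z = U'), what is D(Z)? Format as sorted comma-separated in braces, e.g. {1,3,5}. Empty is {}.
Answer: {2}

Derivation:
Constraint 1 (W != Z) on D(W)={1,2,3} D(Z)={2,3,4}: no change
Constraint 2 (W + Z = U) on D(W)={1,2,3} D(Z)={2,3,4} D(U)={1,2,3}: W {1,2,3}->{1}; Z {2,3,4}->{2}; U {1,2,3}->{3}
So after constraint 2: D(Z) = {2}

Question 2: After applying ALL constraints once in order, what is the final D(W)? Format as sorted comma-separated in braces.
Constraint 1 (W != Z) on D(W)={1,2,3} D(Z)={2,3,4}: no change
Constraint 2 (W + Z = U) on D(W)={1,2,3} D(Z)={2,3,4} D(U)={1,2,3}: W {1,2,3}->{1}; Z {2,3,4}->{2}; U {1,2,3}->{3}
Constraint 3 (Z != U) on D(Z)={2} D(U)={3}: no change
So after all 3 constraints: D(W) = {1}

Answer: {1}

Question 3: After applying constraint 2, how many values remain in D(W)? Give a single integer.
Answer: 1

Derivation:
Constraint 1 (W != Z) on D(W)={1,2,3} D(Z)={2,3,4}: no change
Constraint 2 (W + Z = U) on D(W)={1,2,3} D(Z)={2,3,4} D(U)={1,2,3}: W {1,2,3}->{1}; Z {2,3,4}->{2}; U {1,2,3}->{3}
So after constraint 2: D(W)={1}, size = 1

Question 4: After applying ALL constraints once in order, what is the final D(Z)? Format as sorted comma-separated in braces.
Constraint 1 (W != Z) on D(W)={1,2,3} D(Z)={2,3,4}: no change
Constraint 2 (W + Z = U) on D(W)={1,2,3} D(Z)={2,3,4} D(U)={1,2,3}: W {1,2,3}->{1}; Z {2,3,4}->{2}; U {1,2,3}->{3}
Constraint 3 (Z != U) on D(Z)={2} D(U)={3}: no change
So after all 3 constraints: D(Z) = {2}

Answer: {2}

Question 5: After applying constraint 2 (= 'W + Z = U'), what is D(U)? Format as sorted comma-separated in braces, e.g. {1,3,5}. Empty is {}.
Answer: {3}

Derivation:
Constraint 1 (W != Z) on D(W)={1,2,3} D(Z)={2,3,4}: no change
Constraint 2 (W + Z = U) on D(W)={1,2,3} D(Z)={2,3,4} D(U)={1,2,3}: W {1,2,3}->{1}; Z {2,3,4}->{2}; U {1,2,3}->{3}
So after constraint 2: D(U) = {3}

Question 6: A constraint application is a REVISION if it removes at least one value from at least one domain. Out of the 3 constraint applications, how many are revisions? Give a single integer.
Answer: 1

Derivation:
Constraint 1 (W != Z) on D(W)={1,2,3} D(Z)={2,3,4}: no change => not a revision
Constraint 2 (W + Z = U) on D(W)={1,2,3} D(Z)={2,3,4} D(U)={1,2,3}: W {1,2,3}->{1}; Z {2,3,4}->{2}; U {1,2,3}->{3} => REVISION
Constraint 3 (Z != U) on D(Z)={2} D(U)={3}: no change => not a revision
Total revisions = 1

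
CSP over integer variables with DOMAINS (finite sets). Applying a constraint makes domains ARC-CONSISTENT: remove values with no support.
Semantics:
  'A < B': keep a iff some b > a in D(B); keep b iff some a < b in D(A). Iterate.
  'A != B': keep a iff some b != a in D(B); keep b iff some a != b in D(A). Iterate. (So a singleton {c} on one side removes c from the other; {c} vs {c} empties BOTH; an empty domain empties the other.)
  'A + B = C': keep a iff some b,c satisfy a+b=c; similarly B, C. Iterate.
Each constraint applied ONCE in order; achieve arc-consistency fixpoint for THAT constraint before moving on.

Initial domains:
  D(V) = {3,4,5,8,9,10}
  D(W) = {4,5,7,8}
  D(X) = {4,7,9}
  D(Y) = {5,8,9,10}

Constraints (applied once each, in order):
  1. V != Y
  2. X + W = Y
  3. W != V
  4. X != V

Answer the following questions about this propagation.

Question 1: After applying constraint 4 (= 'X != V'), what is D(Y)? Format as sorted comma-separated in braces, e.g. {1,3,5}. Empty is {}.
Constraint 1 (V != Y) on D(V)={3,4,5,8,9,10} D(Y)={5,8,9,10}: no change
Constraint 2 (X + W = Y) on D(X)={4,7,9} D(W)={4,5,7,8} D(Y)={5,8,9,10}: X {4,7,9}->{4}; W {4,5,7,8}->{4,5}; Y {5,8,9,10}->{8,9}
Constraint 3 (W != V) on D(W)={4,5} D(V)={3,4,5,8,9,10}: no change
Constraint 4 (X != V) on D(X)={4} D(V)={3,4,5,8,9,10}: V {3,4,5,8,9,10}->{3,5,8,9,10}
So after constraint 4: D(Y) = {8,9}

Answer: {8,9}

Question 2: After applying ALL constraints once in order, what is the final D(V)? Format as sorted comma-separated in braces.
Answer: {3,5,8,9,10}

Derivation:
Constraint 1 (V != Y) on D(V)={3,4,5,8,9,10} D(Y)={5,8,9,10}: no change
Constraint 2 (X + W = Y) on D(X)={4,7,9} D(W)={4,5,7,8} D(Y)={5,8,9,10}: X {4,7,9}->{4}; W {4,5,7,8}->{4,5}; Y {5,8,9,10}->{8,9}
Constraint 3 (W != V) on D(W)={4,5} D(V)={3,4,5,8,9,10}: no change
Constraint 4 (X != V) on D(X)={4} D(V)={3,4,5,8,9,10}: V {3,4,5,8,9,10}->{3,5,8,9,10}
So after all 4 constraints: D(V) = {3,5,8,9,10}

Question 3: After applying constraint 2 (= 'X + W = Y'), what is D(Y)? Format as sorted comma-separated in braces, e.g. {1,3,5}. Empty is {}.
Answer: {8,9}

Derivation:
Constraint 1 (V != Y) on D(V)={3,4,5,8,9,10} D(Y)={5,8,9,10}: no change
Constraint 2 (X + W = Y) on D(X)={4,7,9} D(W)={4,5,7,8} D(Y)={5,8,9,10}: X {4,7,9}->{4}; W {4,5,7,8}->{4,5}; Y {5,8,9,10}->{8,9}
So after constraint 2: D(Y) = {8,9}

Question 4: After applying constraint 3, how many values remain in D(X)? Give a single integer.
Answer: 1

Derivation:
Constraint 1 (V != Y) on D(V)={3,4,5,8,9,10} D(Y)={5,8,9,10}: no change
Constraint 2 (X + W = Y) on D(X)={4,7,9} D(W)={4,5,7,8} D(Y)={5,8,9,10}: X {4,7,9}->{4}; W {4,5,7,8}->{4,5}; Y {5,8,9,10}->{8,9}
Constraint 3 (W != V) on D(W)={4,5} D(V)={3,4,5,8,9,10}: no change
So after constraint 3: D(X)={4}, size = 1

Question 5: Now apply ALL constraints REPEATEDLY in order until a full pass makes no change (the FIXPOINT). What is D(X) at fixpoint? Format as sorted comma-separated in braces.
Answer: {4}

Derivation:
pass 0 (initial): D(X)={4,7,9}
pass 1: V {3,4,5,8,9,10}->{3,5,8,9,10}; W {4,5,7,8}->{4,5}; X {4,7,9}->{4}; Y {5,8,9,10}->{8,9}
pass 2: no change
Fixpoint after 2 passes: D(X) = {4}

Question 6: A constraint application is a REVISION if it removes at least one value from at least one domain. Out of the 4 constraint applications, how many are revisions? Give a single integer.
Constraint 1 (V != Y) on D(V)={3,4,5,8,9,10} D(Y)={5,8,9,10}: no change => not a revision
Constraint 2 (X + W = Y) on D(X)={4,7,9} D(W)={4,5,7,8} D(Y)={5,8,9,10}: X {4,7,9}->{4}; W {4,5,7,8}->{4,5}; Y {5,8,9,10}->{8,9} => REVISION
Constraint 3 (W != V) on D(W)={4,5} D(V)={3,4,5,8,9,10}: no change => not a revision
Constraint 4 (X != V) on D(X)={4} D(V)={3,4,5,8,9,10}: V {3,4,5,8,9,10}->{3,5,8,9,10} => REVISION
Total revisions = 2

Answer: 2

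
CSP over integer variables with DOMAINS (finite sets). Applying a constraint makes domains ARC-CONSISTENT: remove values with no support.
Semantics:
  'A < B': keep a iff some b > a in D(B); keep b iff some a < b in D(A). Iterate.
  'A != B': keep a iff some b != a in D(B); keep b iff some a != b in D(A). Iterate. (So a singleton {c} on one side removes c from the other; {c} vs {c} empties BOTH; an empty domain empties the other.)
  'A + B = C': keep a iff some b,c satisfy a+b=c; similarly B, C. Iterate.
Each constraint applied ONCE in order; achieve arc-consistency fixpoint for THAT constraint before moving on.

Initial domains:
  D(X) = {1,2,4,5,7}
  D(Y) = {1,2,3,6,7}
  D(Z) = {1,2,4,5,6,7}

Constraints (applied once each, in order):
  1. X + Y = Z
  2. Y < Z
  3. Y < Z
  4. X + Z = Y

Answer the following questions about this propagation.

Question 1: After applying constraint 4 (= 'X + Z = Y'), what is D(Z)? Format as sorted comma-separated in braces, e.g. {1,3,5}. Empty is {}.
Answer: {2,4,5}

Derivation:
Constraint 1 (X + Y = Z) on D(X)={1,2,4,5,7} D(Y)={1,2,3,6,7} D(Z)={1,2,4,5,6,7}: X {1,2,4,5,7}->{1,2,4,5}; Y {1,2,3,6,7}->{1,2,3,6}; Z {1,2,4,5,6,7}->{2,4,5,6,7}
Constraint 2 (Y < Z) on D(Y)={1,2,3,6} D(Z)={2,4,5,6,7}: no change
Constraint 3 (Y < Z) on D(Y)={1,2,3,6} D(Z)={2,4,5,6,7}: no change
Constraint 4 (X + Z = Y) on D(X)={1,2,4,5} D(Z)={2,4,5,6,7} D(Y)={1,2,3,6}: X {1,2,4,5}->{1,2,4}; Z {2,4,5,6,7}->{2,4,5}; Y {1,2,3,6}->{3,6}
So after constraint 4: D(Z) = {2,4,5}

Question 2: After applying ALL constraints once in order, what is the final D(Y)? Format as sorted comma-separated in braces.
Answer: {3,6}

Derivation:
Constraint 1 (X + Y = Z) on D(X)={1,2,4,5,7} D(Y)={1,2,3,6,7} D(Z)={1,2,4,5,6,7}: X {1,2,4,5,7}->{1,2,4,5}; Y {1,2,3,6,7}->{1,2,3,6}; Z {1,2,4,5,6,7}->{2,4,5,6,7}
Constraint 2 (Y < Z) on D(Y)={1,2,3,6} D(Z)={2,4,5,6,7}: no change
Constraint 3 (Y < Z) on D(Y)={1,2,3,6} D(Z)={2,4,5,6,7}: no change
Constraint 4 (X + Z = Y) on D(X)={1,2,4,5} D(Z)={2,4,5,6,7} D(Y)={1,2,3,6}: X {1,2,4,5}->{1,2,4}; Z {2,4,5,6,7}->{2,4,5}; Y {1,2,3,6}->{3,6}
So after all 4 constraints: D(Y) = {3,6}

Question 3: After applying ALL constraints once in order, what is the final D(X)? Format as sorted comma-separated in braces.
Answer: {1,2,4}

Derivation:
Constraint 1 (X + Y = Z) on D(X)={1,2,4,5,7} D(Y)={1,2,3,6,7} D(Z)={1,2,4,5,6,7}: X {1,2,4,5,7}->{1,2,4,5}; Y {1,2,3,6,7}->{1,2,3,6}; Z {1,2,4,5,6,7}->{2,4,5,6,7}
Constraint 2 (Y < Z) on D(Y)={1,2,3,6} D(Z)={2,4,5,6,7}: no change
Constraint 3 (Y < Z) on D(Y)={1,2,3,6} D(Z)={2,4,5,6,7}: no change
Constraint 4 (X + Z = Y) on D(X)={1,2,4,5} D(Z)={2,4,5,6,7} D(Y)={1,2,3,6}: X {1,2,4,5}->{1,2,4}; Z {2,4,5,6,7}->{2,4,5}; Y {1,2,3,6}->{3,6}
So after all 4 constraints: D(X) = {1,2,4}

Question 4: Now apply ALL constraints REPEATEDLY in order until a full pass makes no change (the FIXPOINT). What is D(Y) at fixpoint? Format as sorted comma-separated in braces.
pass 0 (initial): D(Y)={1,2,3,6,7}
pass 1: X {1,2,4,5,7}->{1,2,4}; Y {1,2,3,6,7}->{3,6}; Z {1,2,4,5,6,7}->{2,4,5}
pass 2: X {1,2,4}->{}; Y {3,6}->{}; Z {2,4,5}->{}
pass 3: no change
Fixpoint after 3 passes: D(Y) = {}

Answer: {}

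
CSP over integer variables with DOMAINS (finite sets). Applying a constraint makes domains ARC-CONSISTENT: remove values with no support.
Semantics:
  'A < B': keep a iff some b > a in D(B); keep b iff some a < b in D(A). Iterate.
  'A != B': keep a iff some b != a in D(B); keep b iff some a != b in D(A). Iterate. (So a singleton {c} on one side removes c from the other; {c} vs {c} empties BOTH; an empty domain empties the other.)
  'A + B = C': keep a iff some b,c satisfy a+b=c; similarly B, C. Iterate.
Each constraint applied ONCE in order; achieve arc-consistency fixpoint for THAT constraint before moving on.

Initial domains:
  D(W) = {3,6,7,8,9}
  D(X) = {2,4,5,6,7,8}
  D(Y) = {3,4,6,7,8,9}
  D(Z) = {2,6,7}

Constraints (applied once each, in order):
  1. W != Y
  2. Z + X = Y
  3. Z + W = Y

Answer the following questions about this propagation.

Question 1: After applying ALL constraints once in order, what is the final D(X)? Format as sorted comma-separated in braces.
Answer: {2,4,5,6,7}

Derivation:
Constraint 1 (W != Y) on D(W)={3,6,7,8,9} D(Y)={3,4,6,7,8,9}: no change
Constraint 2 (Z + X = Y) on D(Z)={2,6,7} D(X)={2,4,5,6,7,8} D(Y)={3,4,6,7,8,9}: X {2,4,5,6,7,8}->{2,4,5,6,7}; Y {3,4,6,7,8,9}->{4,6,7,8,9}
Constraint 3 (Z + W = Y) on D(Z)={2,6,7} D(W)={3,6,7,8,9} D(Y)={4,6,7,8,9}: Z {2,6,7}->{2,6}; W {3,6,7,8,9}->{3,6,7}; Y {4,6,7,8,9}->{8,9}
So after all 3 constraints: D(X) = {2,4,5,6,7}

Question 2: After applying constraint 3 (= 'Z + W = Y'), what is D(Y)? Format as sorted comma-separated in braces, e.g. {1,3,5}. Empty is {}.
Answer: {8,9}

Derivation:
Constraint 1 (W != Y) on D(W)={3,6,7,8,9} D(Y)={3,4,6,7,8,9}: no change
Constraint 2 (Z + X = Y) on D(Z)={2,6,7} D(X)={2,4,5,6,7,8} D(Y)={3,4,6,7,8,9}: X {2,4,5,6,7,8}->{2,4,5,6,7}; Y {3,4,6,7,8,9}->{4,6,7,8,9}
Constraint 3 (Z + W = Y) on D(Z)={2,6,7} D(W)={3,6,7,8,9} D(Y)={4,6,7,8,9}: Z {2,6,7}->{2,6}; W {3,6,7,8,9}->{3,6,7}; Y {4,6,7,8,9}->{8,9}
So after constraint 3: D(Y) = {8,9}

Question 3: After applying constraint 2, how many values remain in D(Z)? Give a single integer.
Constraint 1 (W != Y) on D(W)={3,6,7,8,9} D(Y)={3,4,6,7,8,9}: no change
Constraint 2 (Z + X = Y) on D(Z)={2,6,7} D(X)={2,4,5,6,7,8} D(Y)={3,4,6,7,8,9}: X {2,4,5,6,7,8}->{2,4,5,6,7}; Y {3,4,6,7,8,9}->{4,6,7,8,9}
So after constraint 2: D(Z)={2,6,7}, size = 3

Answer: 3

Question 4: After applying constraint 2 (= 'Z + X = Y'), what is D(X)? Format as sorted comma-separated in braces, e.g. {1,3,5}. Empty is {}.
Answer: {2,4,5,6,7}

Derivation:
Constraint 1 (W != Y) on D(W)={3,6,7,8,9} D(Y)={3,4,6,7,8,9}: no change
Constraint 2 (Z + X = Y) on D(Z)={2,6,7} D(X)={2,4,5,6,7,8} D(Y)={3,4,6,7,8,9}: X {2,4,5,6,7,8}->{2,4,5,6,7}; Y {3,4,6,7,8,9}->{4,6,7,8,9}
So after constraint 2: D(X) = {2,4,5,6,7}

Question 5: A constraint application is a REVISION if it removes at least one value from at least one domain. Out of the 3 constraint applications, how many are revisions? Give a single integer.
Answer: 2

Derivation:
Constraint 1 (W != Y) on D(W)={3,6,7,8,9} D(Y)={3,4,6,7,8,9}: no change => not a revision
Constraint 2 (Z + X = Y) on D(Z)={2,6,7} D(X)={2,4,5,6,7,8} D(Y)={3,4,6,7,8,9}: X {2,4,5,6,7,8}->{2,4,5,6,7}; Y {3,4,6,7,8,9}->{4,6,7,8,9} => REVISION
Constraint 3 (Z + W = Y) on D(Z)={2,6,7} D(W)={3,6,7,8,9} D(Y)={4,6,7,8,9}: Z {2,6,7}->{2,6}; W {3,6,7,8,9}->{3,6,7}; Y {4,6,7,8,9}->{8,9} => REVISION
Total revisions = 2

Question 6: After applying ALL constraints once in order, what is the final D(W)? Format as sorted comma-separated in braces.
Constraint 1 (W != Y) on D(W)={3,6,7,8,9} D(Y)={3,4,6,7,8,9}: no change
Constraint 2 (Z + X = Y) on D(Z)={2,6,7} D(X)={2,4,5,6,7,8} D(Y)={3,4,6,7,8,9}: X {2,4,5,6,7,8}->{2,4,5,6,7}; Y {3,4,6,7,8,9}->{4,6,7,8,9}
Constraint 3 (Z + W = Y) on D(Z)={2,6,7} D(W)={3,6,7,8,9} D(Y)={4,6,7,8,9}: Z {2,6,7}->{2,6}; W {3,6,7,8,9}->{3,6,7}; Y {4,6,7,8,9}->{8,9}
So after all 3 constraints: D(W) = {3,6,7}

Answer: {3,6,7}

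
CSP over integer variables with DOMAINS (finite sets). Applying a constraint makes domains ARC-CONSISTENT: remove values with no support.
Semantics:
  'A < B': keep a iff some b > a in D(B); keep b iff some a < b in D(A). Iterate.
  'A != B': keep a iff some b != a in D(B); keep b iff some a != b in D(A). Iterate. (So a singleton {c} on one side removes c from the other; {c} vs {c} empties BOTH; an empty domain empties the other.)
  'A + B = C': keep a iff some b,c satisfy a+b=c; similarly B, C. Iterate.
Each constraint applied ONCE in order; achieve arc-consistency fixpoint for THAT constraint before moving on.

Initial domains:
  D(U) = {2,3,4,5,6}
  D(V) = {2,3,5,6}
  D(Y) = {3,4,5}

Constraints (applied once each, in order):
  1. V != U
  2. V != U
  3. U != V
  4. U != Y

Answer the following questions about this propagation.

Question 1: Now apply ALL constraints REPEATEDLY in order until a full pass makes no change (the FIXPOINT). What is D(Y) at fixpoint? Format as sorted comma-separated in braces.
Answer: {3,4,5}

Derivation:
pass 0 (initial): D(Y)={3,4,5}
pass 1: no change
Fixpoint after 1 passes: D(Y) = {3,4,5}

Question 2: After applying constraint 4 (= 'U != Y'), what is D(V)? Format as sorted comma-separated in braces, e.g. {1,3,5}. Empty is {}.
Constraint 1 (V != U) on D(V)={2,3,5,6} D(U)={2,3,4,5,6}: no change
Constraint 2 (V != U) on D(V)={2,3,5,6} D(U)={2,3,4,5,6}: no change
Constraint 3 (U != V) on D(U)={2,3,4,5,6} D(V)={2,3,5,6}: no change
Constraint 4 (U != Y) on D(U)={2,3,4,5,6} D(Y)={3,4,5}: no change
So after constraint 4: D(V) = {2,3,5,6}

Answer: {2,3,5,6}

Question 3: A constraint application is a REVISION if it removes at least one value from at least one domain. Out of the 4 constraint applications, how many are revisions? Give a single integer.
Constraint 1 (V != U) on D(V)={2,3,5,6} D(U)={2,3,4,5,6}: no change => not a revision
Constraint 2 (V != U) on D(V)={2,3,5,6} D(U)={2,3,4,5,6}: no change => not a revision
Constraint 3 (U != V) on D(U)={2,3,4,5,6} D(V)={2,3,5,6}: no change => not a revision
Constraint 4 (U != Y) on D(U)={2,3,4,5,6} D(Y)={3,4,5}: no change => not a revision
Total revisions = 0

Answer: 0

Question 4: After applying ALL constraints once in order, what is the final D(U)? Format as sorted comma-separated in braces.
Answer: {2,3,4,5,6}

Derivation:
Constraint 1 (V != U) on D(V)={2,3,5,6} D(U)={2,3,4,5,6}: no change
Constraint 2 (V != U) on D(V)={2,3,5,6} D(U)={2,3,4,5,6}: no change
Constraint 3 (U != V) on D(U)={2,3,4,5,6} D(V)={2,3,5,6}: no change
Constraint 4 (U != Y) on D(U)={2,3,4,5,6} D(Y)={3,4,5}: no change
So after all 4 constraints: D(U) = {2,3,4,5,6}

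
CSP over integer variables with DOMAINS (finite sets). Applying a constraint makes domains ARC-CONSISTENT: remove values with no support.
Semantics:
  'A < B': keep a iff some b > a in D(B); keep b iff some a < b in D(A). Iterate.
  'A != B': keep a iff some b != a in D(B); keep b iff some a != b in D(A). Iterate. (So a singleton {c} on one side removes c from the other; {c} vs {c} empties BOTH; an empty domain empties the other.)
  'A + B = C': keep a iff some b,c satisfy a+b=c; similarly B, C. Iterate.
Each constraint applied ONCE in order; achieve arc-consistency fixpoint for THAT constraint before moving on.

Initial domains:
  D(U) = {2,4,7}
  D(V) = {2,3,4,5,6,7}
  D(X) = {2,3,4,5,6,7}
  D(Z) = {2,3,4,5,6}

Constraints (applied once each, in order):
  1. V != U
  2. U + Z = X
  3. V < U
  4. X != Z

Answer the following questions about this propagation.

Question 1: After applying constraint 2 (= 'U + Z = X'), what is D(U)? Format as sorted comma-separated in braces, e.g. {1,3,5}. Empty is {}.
Constraint 1 (V != U) on D(V)={2,3,4,5,6,7} D(U)={2,4,7}: no change
Constraint 2 (U + Z = X) on D(U)={2,4,7} D(Z)={2,3,4,5,6} D(X)={2,3,4,5,6,7}: U {2,4,7}->{2,4}; Z {2,3,4,5,6}->{2,3,4,5}; X {2,3,4,5,6,7}->{4,5,6,7}
So after constraint 2: D(U) = {2,4}

Answer: {2,4}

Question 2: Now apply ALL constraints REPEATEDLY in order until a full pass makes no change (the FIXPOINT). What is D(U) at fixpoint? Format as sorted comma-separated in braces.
pass 0 (initial): D(U)={2,4,7}
pass 1: U {2,4,7}->{4}; V {2,3,4,5,6,7}->{2,3}; X {2,3,4,5,6,7}->{4,5,6,7}; Z {2,3,4,5,6}->{2,3,4,5}
pass 2: X {4,5,6,7}->{6,7}; Z {2,3,4,5}->{2,3}
pass 3: no change
Fixpoint after 3 passes: D(U) = {4}

Answer: {4}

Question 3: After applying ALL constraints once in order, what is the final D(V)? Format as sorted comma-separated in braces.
Answer: {2,3}

Derivation:
Constraint 1 (V != U) on D(V)={2,3,4,5,6,7} D(U)={2,4,7}: no change
Constraint 2 (U + Z = X) on D(U)={2,4,7} D(Z)={2,3,4,5,6} D(X)={2,3,4,5,6,7}: U {2,4,7}->{2,4}; Z {2,3,4,5,6}->{2,3,4,5}; X {2,3,4,5,6,7}->{4,5,6,7}
Constraint 3 (V < U) on D(V)={2,3,4,5,6,7} D(U)={2,4}: V {2,3,4,5,6,7}->{2,3}; U {2,4}->{4}
Constraint 4 (X != Z) on D(X)={4,5,6,7} D(Z)={2,3,4,5}: no change
So after all 4 constraints: D(V) = {2,3}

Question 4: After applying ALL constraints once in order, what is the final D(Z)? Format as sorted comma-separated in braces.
Answer: {2,3,4,5}

Derivation:
Constraint 1 (V != U) on D(V)={2,3,4,5,6,7} D(U)={2,4,7}: no change
Constraint 2 (U + Z = X) on D(U)={2,4,7} D(Z)={2,3,4,5,6} D(X)={2,3,4,5,6,7}: U {2,4,7}->{2,4}; Z {2,3,4,5,6}->{2,3,4,5}; X {2,3,4,5,6,7}->{4,5,6,7}
Constraint 3 (V < U) on D(V)={2,3,4,5,6,7} D(U)={2,4}: V {2,3,4,5,6,7}->{2,3}; U {2,4}->{4}
Constraint 4 (X != Z) on D(X)={4,5,6,7} D(Z)={2,3,4,5}: no change
So after all 4 constraints: D(Z) = {2,3,4,5}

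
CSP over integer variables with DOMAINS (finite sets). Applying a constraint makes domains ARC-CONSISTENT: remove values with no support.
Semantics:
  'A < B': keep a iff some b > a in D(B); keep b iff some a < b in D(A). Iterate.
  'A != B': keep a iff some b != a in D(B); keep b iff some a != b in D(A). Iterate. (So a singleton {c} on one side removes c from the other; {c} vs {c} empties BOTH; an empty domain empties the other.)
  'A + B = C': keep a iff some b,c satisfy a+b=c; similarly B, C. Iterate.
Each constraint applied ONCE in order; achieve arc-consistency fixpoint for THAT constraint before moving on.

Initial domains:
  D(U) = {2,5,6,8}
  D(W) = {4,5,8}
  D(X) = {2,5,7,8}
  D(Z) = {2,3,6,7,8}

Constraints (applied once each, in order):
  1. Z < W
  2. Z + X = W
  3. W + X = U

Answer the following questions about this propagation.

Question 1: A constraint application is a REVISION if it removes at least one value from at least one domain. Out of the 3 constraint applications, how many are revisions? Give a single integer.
Constraint 1 (Z < W) on D(Z)={2,3,6,7,8} D(W)={4,5,8}: Z {2,3,6,7,8}->{2,3,6,7} => REVISION
Constraint 2 (Z + X = W) on D(Z)={2,3,6,7} D(X)={2,5,7,8} D(W)={4,5,8}: Z {2,3,6,7}->{2,3,6}; X {2,5,7,8}->{2,5} => REVISION
Constraint 3 (W + X = U) on D(W)={4,5,8} D(X)={2,5} D(U)={2,5,6,8}: W {4,5,8}->{4}; X {2,5}->{2}; U {2,5,6,8}->{6} => REVISION
Total revisions = 3

Answer: 3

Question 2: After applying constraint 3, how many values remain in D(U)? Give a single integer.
Answer: 1

Derivation:
Constraint 1 (Z < W) on D(Z)={2,3,6,7,8} D(W)={4,5,8}: Z {2,3,6,7,8}->{2,3,6,7}
Constraint 2 (Z + X = W) on D(Z)={2,3,6,7} D(X)={2,5,7,8} D(W)={4,5,8}: Z {2,3,6,7}->{2,3,6}; X {2,5,7,8}->{2,5}
Constraint 3 (W + X = U) on D(W)={4,5,8} D(X)={2,5} D(U)={2,5,6,8}: W {4,5,8}->{4}; X {2,5}->{2}; U {2,5,6,8}->{6}
So after constraint 3: D(U)={6}, size = 1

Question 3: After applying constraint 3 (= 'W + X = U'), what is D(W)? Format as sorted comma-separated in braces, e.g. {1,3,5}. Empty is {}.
Answer: {4}

Derivation:
Constraint 1 (Z < W) on D(Z)={2,3,6,7,8} D(W)={4,5,8}: Z {2,3,6,7,8}->{2,3,6,7}
Constraint 2 (Z + X = W) on D(Z)={2,3,6,7} D(X)={2,5,7,8} D(W)={4,5,8}: Z {2,3,6,7}->{2,3,6}; X {2,5,7,8}->{2,5}
Constraint 3 (W + X = U) on D(W)={4,5,8} D(X)={2,5} D(U)={2,5,6,8}: W {4,5,8}->{4}; X {2,5}->{2}; U {2,5,6,8}->{6}
So after constraint 3: D(W) = {4}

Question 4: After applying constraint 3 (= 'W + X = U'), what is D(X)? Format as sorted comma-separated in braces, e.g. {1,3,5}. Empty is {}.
Answer: {2}

Derivation:
Constraint 1 (Z < W) on D(Z)={2,3,6,7,8} D(W)={4,5,8}: Z {2,3,6,7,8}->{2,3,6,7}
Constraint 2 (Z + X = W) on D(Z)={2,3,6,7} D(X)={2,5,7,8} D(W)={4,5,8}: Z {2,3,6,7}->{2,3,6}; X {2,5,7,8}->{2,5}
Constraint 3 (W + X = U) on D(W)={4,5,8} D(X)={2,5} D(U)={2,5,6,8}: W {4,5,8}->{4}; X {2,5}->{2}; U {2,5,6,8}->{6}
So after constraint 3: D(X) = {2}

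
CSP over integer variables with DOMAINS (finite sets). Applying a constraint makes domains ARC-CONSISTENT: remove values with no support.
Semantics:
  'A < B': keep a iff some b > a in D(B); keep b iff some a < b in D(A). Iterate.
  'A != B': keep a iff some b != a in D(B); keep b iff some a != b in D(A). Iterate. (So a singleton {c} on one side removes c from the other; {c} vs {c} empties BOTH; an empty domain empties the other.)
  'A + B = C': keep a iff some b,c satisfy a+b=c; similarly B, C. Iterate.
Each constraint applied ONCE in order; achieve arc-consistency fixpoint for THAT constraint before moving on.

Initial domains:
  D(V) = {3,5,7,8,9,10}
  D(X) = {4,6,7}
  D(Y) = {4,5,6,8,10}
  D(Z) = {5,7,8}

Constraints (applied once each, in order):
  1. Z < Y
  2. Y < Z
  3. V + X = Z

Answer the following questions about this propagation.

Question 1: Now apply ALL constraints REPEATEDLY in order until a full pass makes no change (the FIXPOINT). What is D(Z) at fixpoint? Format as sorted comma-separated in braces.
pass 0 (initial): D(Z)={5,7,8}
pass 1: V {3,5,7,8,9,10}->{3}; X {4,6,7}->{4}; Y {4,5,6,8,10}->{6}; Z {5,7,8}->{7}
pass 2: V {3}->{}; X {4}->{}; Y {6}->{}; Z {7}->{}
pass 3: no change
Fixpoint after 3 passes: D(Z) = {}

Answer: {}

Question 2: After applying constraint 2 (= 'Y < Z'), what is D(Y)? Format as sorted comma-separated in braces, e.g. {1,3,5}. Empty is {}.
Constraint 1 (Z < Y) on D(Z)={5,7,8} D(Y)={4,5,6,8,10}: Y {4,5,6,8,10}->{6,8,10}
Constraint 2 (Y < Z) on D(Y)={6,8,10} D(Z)={5,7,8}: Y {6,8,10}->{6}; Z {5,7,8}->{7,8}
So after constraint 2: D(Y) = {6}

Answer: {6}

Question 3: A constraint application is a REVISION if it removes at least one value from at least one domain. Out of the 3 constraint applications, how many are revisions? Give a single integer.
Answer: 3

Derivation:
Constraint 1 (Z < Y) on D(Z)={5,7,8} D(Y)={4,5,6,8,10}: Y {4,5,6,8,10}->{6,8,10} => REVISION
Constraint 2 (Y < Z) on D(Y)={6,8,10} D(Z)={5,7,8}: Y {6,8,10}->{6}; Z {5,7,8}->{7,8} => REVISION
Constraint 3 (V + X = Z) on D(V)={3,5,7,8,9,10} D(X)={4,6,7} D(Z)={7,8}: V {3,5,7,8,9,10}->{3}; X {4,6,7}->{4}; Z {7,8}->{7} => REVISION
Total revisions = 3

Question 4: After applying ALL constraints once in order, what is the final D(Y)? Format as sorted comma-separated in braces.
Constraint 1 (Z < Y) on D(Z)={5,7,8} D(Y)={4,5,6,8,10}: Y {4,5,6,8,10}->{6,8,10}
Constraint 2 (Y < Z) on D(Y)={6,8,10} D(Z)={5,7,8}: Y {6,8,10}->{6}; Z {5,7,8}->{7,8}
Constraint 3 (V + X = Z) on D(V)={3,5,7,8,9,10} D(X)={4,6,7} D(Z)={7,8}: V {3,5,7,8,9,10}->{3}; X {4,6,7}->{4}; Z {7,8}->{7}
So after all 3 constraints: D(Y) = {6}

Answer: {6}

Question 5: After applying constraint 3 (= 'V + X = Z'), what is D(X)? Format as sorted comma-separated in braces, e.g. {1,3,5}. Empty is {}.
Answer: {4}

Derivation:
Constraint 1 (Z < Y) on D(Z)={5,7,8} D(Y)={4,5,6,8,10}: Y {4,5,6,8,10}->{6,8,10}
Constraint 2 (Y < Z) on D(Y)={6,8,10} D(Z)={5,7,8}: Y {6,8,10}->{6}; Z {5,7,8}->{7,8}
Constraint 3 (V + X = Z) on D(V)={3,5,7,8,9,10} D(X)={4,6,7} D(Z)={7,8}: V {3,5,7,8,9,10}->{3}; X {4,6,7}->{4}; Z {7,8}->{7}
So after constraint 3: D(X) = {4}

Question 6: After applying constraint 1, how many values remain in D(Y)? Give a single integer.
Answer: 3

Derivation:
Constraint 1 (Z < Y) on D(Z)={5,7,8} D(Y)={4,5,6,8,10}: Y {4,5,6,8,10}->{6,8,10}
So after constraint 1: D(Y)={6,8,10}, size = 3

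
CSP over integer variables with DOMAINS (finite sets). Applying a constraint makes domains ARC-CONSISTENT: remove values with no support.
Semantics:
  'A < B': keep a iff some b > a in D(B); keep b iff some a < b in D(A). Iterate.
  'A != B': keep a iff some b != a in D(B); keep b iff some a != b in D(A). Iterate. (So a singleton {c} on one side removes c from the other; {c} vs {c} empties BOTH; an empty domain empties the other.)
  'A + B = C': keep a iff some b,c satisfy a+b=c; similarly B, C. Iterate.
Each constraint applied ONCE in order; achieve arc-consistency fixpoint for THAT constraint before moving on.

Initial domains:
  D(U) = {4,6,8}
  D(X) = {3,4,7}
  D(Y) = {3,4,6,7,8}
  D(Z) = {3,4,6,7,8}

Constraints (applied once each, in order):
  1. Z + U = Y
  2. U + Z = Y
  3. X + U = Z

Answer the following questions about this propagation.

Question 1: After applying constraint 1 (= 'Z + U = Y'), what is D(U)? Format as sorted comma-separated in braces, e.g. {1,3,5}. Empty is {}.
Answer: {4}

Derivation:
Constraint 1 (Z + U = Y) on D(Z)={3,4,6,7,8} D(U)={4,6,8} D(Y)={3,4,6,7,8}: Z {3,4,6,7,8}->{3,4}; U {4,6,8}->{4}; Y {3,4,6,7,8}->{7,8}
So after constraint 1: D(U) = {4}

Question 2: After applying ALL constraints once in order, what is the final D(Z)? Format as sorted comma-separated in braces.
Constraint 1 (Z + U = Y) on D(Z)={3,4,6,7,8} D(U)={4,6,8} D(Y)={3,4,6,7,8}: Z {3,4,6,7,8}->{3,4}; U {4,6,8}->{4}; Y {3,4,6,7,8}->{7,8}
Constraint 2 (U + Z = Y) on D(U)={4} D(Z)={3,4} D(Y)={7,8}: no change
Constraint 3 (X + U = Z) on D(X)={3,4,7} D(U)={4} D(Z)={3,4}: X {3,4,7}->{}; U {4}->{}; Z {3,4}->{}
So after all 3 constraints: D(Z) = {}

Answer: {}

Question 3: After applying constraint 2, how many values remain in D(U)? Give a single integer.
Constraint 1 (Z + U = Y) on D(Z)={3,4,6,7,8} D(U)={4,6,8} D(Y)={3,4,6,7,8}: Z {3,4,6,7,8}->{3,4}; U {4,6,8}->{4}; Y {3,4,6,7,8}->{7,8}
Constraint 2 (U + Z = Y) on D(U)={4} D(Z)={3,4} D(Y)={7,8}: no change
So after constraint 2: D(U)={4}, size = 1

Answer: 1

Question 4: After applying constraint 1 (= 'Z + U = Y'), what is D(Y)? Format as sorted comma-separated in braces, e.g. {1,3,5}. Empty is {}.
Constraint 1 (Z + U = Y) on D(Z)={3,4,6,7,8} D(U)={4,6,8} D(Y)={3,4,6,7,8}: Z {3,4,6,7,8}->{3,4}; U {4,6,8}->{4}; Y {3,4,6,7,8}->{7,8}
So after constraint 1: D(Y) = {7,8}

Answer: {7,8}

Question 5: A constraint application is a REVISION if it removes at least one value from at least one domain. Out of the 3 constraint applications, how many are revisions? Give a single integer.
Constraint 1 (Z + U = Y) on D(Z)={3,4,6,7,8} D(U)={4,6,8} D(Y)={3,4,6,7,8}: Z {3,4,6,7,8}->{3,4}; U {4,6,8}->{4}; Y {3,4,6,7,8}->{7,8} => REVISION
Constraint 2 (U + Z = Y) on D(U)={4} D(Z)={3,4} D(Y)={7,8}: no change => not a revision
Constraint 3 (X + U = Z) on D(X)={3,4,7} D(U)={4} D(Z)={3,4}: X {3,4,7}->{}; U {4}->{}; Z {3,4}->{} => REVISION
Total revisions = 2

Answer: 2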